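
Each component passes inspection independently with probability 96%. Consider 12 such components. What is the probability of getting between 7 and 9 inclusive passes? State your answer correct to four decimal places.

0.0107

X ~ Binomial(12, 0.96); P(7 ≤ X ≤ 9) = Σ C(12,k) p^k (1−p)^(12−k) over k:
  k=7: C(12,7)·0.96^7·0.04^5 = 0.000061
  k=8: C(12,8)·0.96^8·0.04^4 = 0.000914
  k=9: C(12,9)·0.96^9·0.04^3 = 0.009751
Total = 0.010726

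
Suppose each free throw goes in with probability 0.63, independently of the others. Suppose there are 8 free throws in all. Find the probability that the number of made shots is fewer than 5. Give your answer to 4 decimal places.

0.3374

X ~ Binomial(8, 0.63); P(X ≤ 4) = Σ C(8,k) p^k (1−p)^(8−k) over k:
  k=0: C(8,0)·0.63^0·0.37^8 = 0.000351
  k=1: C(8,1)·0.63^1·0.37^7 = 0.004785
  k=2: C(8,2)·0.63^2·0.37^6 = 0.028513
  k=3: C(8,3)·0.63^3·0.37^5 = 0.097100
  k=4: C(8,4)·0.63^4·0.37^4 = 0.206665
Total = 0.337414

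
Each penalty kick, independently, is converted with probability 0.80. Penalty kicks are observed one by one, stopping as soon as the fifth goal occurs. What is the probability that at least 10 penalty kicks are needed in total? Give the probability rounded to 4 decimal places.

Needing more than 9 penalty kicks ⇔ fewer than 5 successes in the first 9. With X ~ Binomial(9, 0.80), P(Y > 9) = P(X ≤ 4).
  k=0: C(9,0)·0.80^0·0.20^9 = 0.000001
  k=1: C(9,1)·0.80^1·0.20^8 = 0.000018
  k=2: C(9,2)·0.80^2·0.20^7 = 0.000295
  k=3: C(9,3)·0.80^3·0.20^6 = 0.002753
  k=4: C(9,4)·0.80^4·0.20^5 = 0.016515
P(X ≤ 4) = 0.019581

0.0196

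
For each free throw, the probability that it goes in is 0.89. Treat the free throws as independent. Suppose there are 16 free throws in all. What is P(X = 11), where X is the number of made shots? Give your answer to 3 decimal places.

X ~ Binomial(n=16, p=0.89).
P(X=11) = C(16,11) · p^11 · (1−p)^5
= 4368 · 0.27752 · 1.6105e-05 = 0.01952

0.020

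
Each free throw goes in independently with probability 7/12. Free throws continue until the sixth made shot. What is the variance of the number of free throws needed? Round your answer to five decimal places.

7.34694

Y = total free throws until the sixth success; negative binomial with r=6, p=0.583333.
Var(Y) = r(1−p)/p² = 6·0.416667 / 0.583333² = 7.3469388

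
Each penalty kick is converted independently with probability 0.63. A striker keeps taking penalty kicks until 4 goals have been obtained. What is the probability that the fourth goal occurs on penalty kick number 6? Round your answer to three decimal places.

0.216

Y = trial on which the fourth success occurs; negative binomial, r=4, p=0.63.
P(Y=6) = C(5,3) · p^4 · (1−p)^2
= 10 · 0.15753 · 0.1369 = 0.21566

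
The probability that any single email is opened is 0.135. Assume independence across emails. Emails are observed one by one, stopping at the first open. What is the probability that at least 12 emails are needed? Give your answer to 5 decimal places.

0.20285

Y = number of emails to the first success; geometric, p = 0.135.
P(Y > 11) = P(first 11 all fail) = (1−p)^11 = 0.2028510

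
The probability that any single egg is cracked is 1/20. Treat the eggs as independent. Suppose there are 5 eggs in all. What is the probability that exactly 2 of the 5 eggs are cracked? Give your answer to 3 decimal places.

X ~ Binomial(n=5, p=0.05).
P(X=2) = C(5,2) · p^2 · (1−p)^3
= 10 · 0.0025 · 0.85737 = 0.02143

0.021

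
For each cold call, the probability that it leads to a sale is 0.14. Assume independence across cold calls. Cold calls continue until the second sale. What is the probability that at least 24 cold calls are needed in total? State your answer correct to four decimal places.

0.1478

Needing more than 23 cold calls ⇔ fewer than 2 successes in the first 23. With X ~ Binomial(23, 0.14), P(Y > 23) = P(X ≤ 1).
  k=0: C(23,0)·0.14^0·0.86^23 = 0.031150
  k=1: C(23,1)·0.14^1·0.86^22 = 0.116633
P(X ≤ 1) = 0.147784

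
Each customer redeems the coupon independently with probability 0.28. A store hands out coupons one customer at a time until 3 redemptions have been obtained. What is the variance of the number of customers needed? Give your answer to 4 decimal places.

Y = total customers until the third success; negative binomial with r=3, p=0.28.
Var(Y) = r(1−p)/p² = 3·0.72 / 0.28² = 27.551020

27.5510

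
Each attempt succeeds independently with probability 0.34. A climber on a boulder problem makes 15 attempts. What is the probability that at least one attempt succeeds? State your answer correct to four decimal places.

P(at least one) = 1 − P(none) = 1 − (1 − 0.34)^15
= 1 − 0.001964 = 0.998036

0.9980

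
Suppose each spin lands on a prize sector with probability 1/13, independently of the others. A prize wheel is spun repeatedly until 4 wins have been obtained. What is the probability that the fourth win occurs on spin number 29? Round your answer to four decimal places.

0.0155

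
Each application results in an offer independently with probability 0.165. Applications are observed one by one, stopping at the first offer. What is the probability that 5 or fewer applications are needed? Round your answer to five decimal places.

Y = number of applications to the first success; geometric, p = 0.165.
P(Y ≤ 5) = 1 − (1−p)^5 = 1 − 0.4059125 = 0.5940875

0.59409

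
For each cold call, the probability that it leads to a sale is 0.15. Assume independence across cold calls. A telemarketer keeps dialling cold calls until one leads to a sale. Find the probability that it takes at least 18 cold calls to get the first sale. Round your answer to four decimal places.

Y = number of cold calls to the first success; geometric, p = 0.15.
P(Y > 17) = P(first 17 all fail) = (1−p)^17 = 0.063113

0.0631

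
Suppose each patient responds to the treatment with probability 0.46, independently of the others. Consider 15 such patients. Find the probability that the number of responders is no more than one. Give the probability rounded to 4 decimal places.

0.0013

X ~ Binomial(15, 0.46); P(X ≤ 1) = Σ C(15,k) p^k (1−p)^(15−k) over k:
  k=0: C(15,0)·0.46^0·0.54^15 = 0.000097
  k=1: C(15,1)·0.46^1·0.54^14 = 0.001237
Total = 0.001334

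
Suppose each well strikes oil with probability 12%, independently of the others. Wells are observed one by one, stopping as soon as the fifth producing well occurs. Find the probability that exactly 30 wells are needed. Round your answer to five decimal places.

0.02419

Y = trial on which the fifth success occurs; negative binomial, r=5, p=0.12.
P(Y=30) = C(29,4) · p^5 · (1−p)^25
= 23751 · 2.4883e-05 · 0.040932 = 0.0241911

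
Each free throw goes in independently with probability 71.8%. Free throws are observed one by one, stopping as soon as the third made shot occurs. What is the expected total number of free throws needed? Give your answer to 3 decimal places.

4.178

Y = total free throws until the third success; negative binomial with r=3, p=0.718.
E[Y] = r / p = 3 / 0.718 = 4.17827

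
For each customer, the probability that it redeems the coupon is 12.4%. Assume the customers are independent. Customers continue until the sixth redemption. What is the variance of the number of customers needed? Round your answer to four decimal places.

341.8314

Y = total customers until the sixth success; negative binomial with r=6, p=0.124.
Var(Y) = r(1−p)/p² = 6·0.876 / 0.124² = 341.831426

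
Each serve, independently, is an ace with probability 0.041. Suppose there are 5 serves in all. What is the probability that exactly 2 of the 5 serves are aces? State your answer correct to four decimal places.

X ~ Binomial(n=5, p=0.041).
P(X=2) = C(5,2) · p^2 · (1−p)^3
= 10 · 0.001681 · 0.88197 = 0.014826

0.0148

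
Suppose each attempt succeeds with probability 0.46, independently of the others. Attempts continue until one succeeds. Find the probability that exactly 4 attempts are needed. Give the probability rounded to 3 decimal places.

Geometric (trials to first success), p = 0.46.
P(Y = 4) = (1−p)^3 · p = 0.15746 · 0.46 = 0.07243

0.072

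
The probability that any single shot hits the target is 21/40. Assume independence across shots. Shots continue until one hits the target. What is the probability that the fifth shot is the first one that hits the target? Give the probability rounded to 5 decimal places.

Geometric (trials to first success), p = 0.525.
P(Y = 5) = (1−p)^4 · p = 0.050907 · 0.525 = 0.0267260

0.02673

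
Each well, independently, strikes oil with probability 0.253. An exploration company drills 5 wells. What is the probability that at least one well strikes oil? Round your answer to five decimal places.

0.76740

P(at least one) = 1 − P(none) = 1 − (1 − 0.253)^5
= 1 − 0.2325964 = 0.7674036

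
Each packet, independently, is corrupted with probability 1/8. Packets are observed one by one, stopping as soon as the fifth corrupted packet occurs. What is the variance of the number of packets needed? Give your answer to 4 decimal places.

280.0000

Y = total packets until the fifth success; negative binomial with r=5, p=0.125.
Var(Y) = r(1−p)/p² = 5·0.875 / 0.125² = 280.000000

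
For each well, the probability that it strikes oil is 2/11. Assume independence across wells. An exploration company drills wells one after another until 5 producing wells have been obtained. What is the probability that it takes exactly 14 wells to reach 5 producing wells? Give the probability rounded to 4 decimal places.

0.0233

Y = trial on which the fifth success occurs; negative binomial, r=5, p=0.181818.
P(Y=14) = C(13,4) · p^5 · (1−p)^9
= 715 · 0.00019869 · 0.1643 = 0.023342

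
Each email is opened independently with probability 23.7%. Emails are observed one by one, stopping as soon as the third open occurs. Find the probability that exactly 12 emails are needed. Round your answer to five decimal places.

0.06417

Y = trial on which the third success occurs; negative binomial, r=3, p=0.237.
P(Y=12) = C(11,2) · p^3 · (1−p)^9
= 55 · 0.013312 · 0.087644 = 0.0641695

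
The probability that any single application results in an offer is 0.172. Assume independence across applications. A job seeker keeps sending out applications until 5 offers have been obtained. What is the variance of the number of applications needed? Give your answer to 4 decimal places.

139.9405

Y = total applications until the fifth success; negative binomial with r=5, p=0.172.
Var(Y) = r(1−p)/p² = 5·0.828 / 0.172² = 139.940508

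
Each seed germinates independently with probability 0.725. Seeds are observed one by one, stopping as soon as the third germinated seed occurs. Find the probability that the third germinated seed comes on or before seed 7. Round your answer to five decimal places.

0.98033

Finishing within 7 seeds ⇔ at least 3 successes in the first 7. With X ~ Binomial(7, 0.725), P(Y ≤ 7) = 1 − P(X ≤ 2).
  k=0: C(7,0)·0.725^0·0.275^7 = 0.0001189
  k=1: C(7,1)·0.725^1·0.275^6 = 0.0021950
  k=2: C(7,2)·0.725^2·0.275^5 = 0.0173604
1 − 0.0196743 = 0.9803257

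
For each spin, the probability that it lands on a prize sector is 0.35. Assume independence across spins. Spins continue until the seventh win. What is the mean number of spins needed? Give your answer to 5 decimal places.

20.00000

Y = total spins until the seventh success; negative binomial with r=7, p=0.35.
E[Y] = r / p = 7 / 0.35 = 20.0000000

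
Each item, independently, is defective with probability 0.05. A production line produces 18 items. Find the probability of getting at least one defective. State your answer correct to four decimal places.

0.6028

P(at least one) = 1 − P(none) = 1 − (1 − 0.05)^18
= 1 − 0.397214 = 0.602786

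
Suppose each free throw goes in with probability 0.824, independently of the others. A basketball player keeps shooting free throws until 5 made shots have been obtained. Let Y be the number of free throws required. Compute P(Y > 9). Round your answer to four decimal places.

Needing more than 9 free throws ⇔ fewer than 5 successes in the first 9. With X ~ Binomial(9, 0.824), P(Y > 9) = P(X ≤ 4).
  k=0: C(9,0)·0.824^0·0.176^9 = 0.000000
  k=1: C(9,1)·0.824^1·0.176^8 = 0.000007
  k=2: C(9,2)·0.824^2·0.176^7 = 0.000128
  k=3: C(9,3)·0.824^3·0.176^6 = 0.001397
  k=4: C(9,4)·0.824^4·0.176^5 = 0.009809
P(X ≤ 4) = 0.011341

0.0113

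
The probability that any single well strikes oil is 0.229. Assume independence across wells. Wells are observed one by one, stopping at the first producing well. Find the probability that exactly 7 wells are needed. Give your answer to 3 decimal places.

Geometric (trials to first success), p = 0.229.
P(Y = 7) = (1−p)^6 · p = 0.21005 · 0.229 = 0.04810

0.048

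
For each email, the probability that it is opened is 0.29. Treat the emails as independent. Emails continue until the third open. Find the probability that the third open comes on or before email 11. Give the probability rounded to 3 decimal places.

0.661

Finishing within 11 emails ⇔ at least 3 successes in the first 11. With X ~ Binomial(11, 0.29), P(Y ≤ 11) = 1 − P(X ≤ 2).
  k=0: C(11,0)·0.29^0·0.71^11 = 0.02311
  k=1: C(11,1)·0.29^1·0.71^10 = 0.10384
  k=2: C(11,2)·0.29^2·0.71^9 = 0.21207
1 − 0.33903 = 0.66097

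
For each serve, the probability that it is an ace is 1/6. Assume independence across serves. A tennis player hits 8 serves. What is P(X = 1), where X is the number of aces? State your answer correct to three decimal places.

X ~ Binomial(n=8, p=0.166667).
P(X=1) = C(8,1) · p^1 · (1−p)^7
= 8 · 0.16667 · 0.27908 = 0.37211

0.372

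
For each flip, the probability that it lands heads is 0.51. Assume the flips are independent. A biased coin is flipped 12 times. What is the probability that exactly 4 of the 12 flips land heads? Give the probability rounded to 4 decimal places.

X ~ Binomial(n=12, p=0.51).
P(X=4) = C(12,4) · p^4 · (1−p)^8
= 495 · 0.067652 · 0.0033233 = 0.111290

0.1113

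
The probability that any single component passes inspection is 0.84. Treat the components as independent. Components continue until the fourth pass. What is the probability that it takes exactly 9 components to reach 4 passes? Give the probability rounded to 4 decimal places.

Y = trial on which the fourth success occurs; negative binomial, r=4, p=0.84.
P(Y=9) = C(8,3) · p^4 · (1−p)^5
= 56 · 0.49787 · 0.00010486 = 0.002924

0.0029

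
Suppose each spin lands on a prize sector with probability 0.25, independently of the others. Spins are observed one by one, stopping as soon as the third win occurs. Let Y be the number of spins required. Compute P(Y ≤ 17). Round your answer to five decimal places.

Finishing within 17 spins ⇔ at least 3 successes in the first 17. With X ~ Binomial(17, 0.25), P(Y ≤ 17) = 1 − P(X ≤ 2).
  k=0: C(17,0)·0.25^0·0.75^17 = 0.0075169
  k=1: C(17,1)·0.25^1·0.75^16 = 0.0425960
  k=2: C(17,2)·0.25^2·0.75^15 = 0.1135894
1 − 0.1637024 = 0.8362976

0.83630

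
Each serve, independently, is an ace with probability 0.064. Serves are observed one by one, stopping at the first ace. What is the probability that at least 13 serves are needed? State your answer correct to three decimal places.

0.452

Y = number of serves to the first success; geometric, p = 0.064.
P(Y > 12) = P(first 12 all fail) = (1−p)^12 = 0.45218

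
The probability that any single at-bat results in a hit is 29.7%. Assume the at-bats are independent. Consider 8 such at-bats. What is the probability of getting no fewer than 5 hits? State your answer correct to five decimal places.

0.05567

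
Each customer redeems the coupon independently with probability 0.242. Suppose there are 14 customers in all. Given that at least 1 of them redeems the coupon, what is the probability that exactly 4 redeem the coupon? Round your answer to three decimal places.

0.220

X ~ Binomial(14, 0.242). Want P(X=4 | X≥1) = P(X=4) / P(X≥1).
P(X=4) = C(14,4)·0.242^4·0.758^10 = 0.21497
P(X≥1) = 1 − 0.02067 = 0.97933
Ratio = 0.21497 / 0.97933 = 0.21951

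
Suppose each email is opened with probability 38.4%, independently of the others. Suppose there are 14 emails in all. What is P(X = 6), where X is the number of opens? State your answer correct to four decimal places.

X ~ Binomial(n=14, p=0.384).
P(X=6) = C(14,6) · p^6 · (1−p)^8
= 3003 · 0.0032062 · 0.020732 = 0.199613

0.1996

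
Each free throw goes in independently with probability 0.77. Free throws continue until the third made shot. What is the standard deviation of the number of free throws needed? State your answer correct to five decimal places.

Y = total free throws until the third success; negative binomial with r=3, p=0.77.
SD(Y) = √[r(1−p)/p²] = √(1.1637713) = 1.0787823

1.07878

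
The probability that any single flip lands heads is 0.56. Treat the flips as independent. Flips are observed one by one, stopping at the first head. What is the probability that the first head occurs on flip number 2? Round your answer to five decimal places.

0.24640

Geometric (trials to first success), p = 0.56.
P(Y = 2) = (1−p)^1 · p = 0.44 · 0.56 = 0.2464000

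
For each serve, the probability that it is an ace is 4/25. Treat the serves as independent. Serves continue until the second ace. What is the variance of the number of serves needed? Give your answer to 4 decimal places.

65.6250

Y = total serves until the second success; negative binomial with r=2, p=0.16.
Var(Y) = r(1−p)/p² = 2·0.84 / 0.16² = 65.625000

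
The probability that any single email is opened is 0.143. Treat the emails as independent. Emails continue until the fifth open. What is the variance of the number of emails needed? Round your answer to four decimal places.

209.5457

Y = total emails until the fifth success; negative binomial with r=5, p=0.143.
Var(Y) = r(1−p)/p² = 5·0.857 / 0.143² = 209.545699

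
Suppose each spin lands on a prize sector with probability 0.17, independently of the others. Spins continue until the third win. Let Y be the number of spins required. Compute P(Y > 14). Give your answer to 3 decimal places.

0.566

Needing more than 14 spins ⇔ fewer than 3 successes in the first 14. With X ~ Binomial(14, 0.17), P(Y > 14) = P(X ≤ 2).
  k=0: C(14,0)·0.17^0·0.83^14 = 0.07364
  k=1: C(14,1)·0.17^1·0.83^13 = 0.21115
  k=2: C(14,2)·0.17^2·0.83^12 = 0.28111
P(X ≤ 2) = 0.56590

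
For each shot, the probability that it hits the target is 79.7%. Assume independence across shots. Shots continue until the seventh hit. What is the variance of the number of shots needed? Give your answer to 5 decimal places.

Y = total shots until the seventh success; negative binomial with r=7, p=0.797.
Var(Y) = r(1−p)/p² = 7·0.203 / 0.797² = 2.2370590

2.23706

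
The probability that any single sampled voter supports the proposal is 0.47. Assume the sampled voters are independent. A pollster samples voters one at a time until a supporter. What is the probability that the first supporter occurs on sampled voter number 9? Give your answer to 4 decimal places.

0.0029

Geometric (trials to first success), p = 0.47.
P(Y = 9) = (1−p)^8 · p = 0.006226 · 0.47 = 0.002926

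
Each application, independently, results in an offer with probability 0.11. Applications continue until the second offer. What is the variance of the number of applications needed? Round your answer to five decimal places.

147.10744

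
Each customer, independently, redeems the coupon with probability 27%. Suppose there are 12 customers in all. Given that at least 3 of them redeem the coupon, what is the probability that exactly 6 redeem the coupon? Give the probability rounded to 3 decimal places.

0.081

X ~ Binomial(12, 0.27). Want P(X=6 | X≥3) = P(X=6) / P(X≥3).
P(X=6) = C(12,6)·0.27^6·0.73^6 = 0.05417
P(X≥3) = 1 − 0.02290 − 0.10165 − 0.20678 = 0.66867
Ratio = 0.05417 / 0.66867 = 0.08102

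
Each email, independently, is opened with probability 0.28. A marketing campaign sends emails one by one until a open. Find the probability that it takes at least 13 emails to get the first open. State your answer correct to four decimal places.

Y = number of emails to the first success; geometric, p = 0.28.
P(Y > 12) = P(first 12 all fail) = (1−p)^12 = 0.019408

0.0194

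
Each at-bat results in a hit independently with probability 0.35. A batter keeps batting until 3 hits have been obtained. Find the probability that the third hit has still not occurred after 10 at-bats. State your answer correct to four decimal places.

Needing more than 10 at-bats ⇔ fewer than 3 successes in the first 10. With X ~ Binomial(10, 0.35), P(Y > 10) = P(X ≤ 2).
  k=0: C(10,0)·0.35^0·0.65^10 = 0.013463
  k=1: C(10,1)·0.35^1·0.65^9 = 0.072492
  k=2: C(10,2)·0.35^2·0.65^8 = 0.175653
P(X ≤ 2) = 0.261607

0.2616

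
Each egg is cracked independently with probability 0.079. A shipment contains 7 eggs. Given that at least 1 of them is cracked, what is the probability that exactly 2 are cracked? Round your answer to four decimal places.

0.1983

X ~ Binomial(7, 0.079). Want P(X=2 | X≥1) = P(X=2) / P(X≥1).
P(X=2) = C(7,2)·0.079^2·0.921^5 = 0.086850
P(X≥1) = 1 − 0.562105 = 0.437895
Ratio = 0.086850 / 0.437895 = 0.198336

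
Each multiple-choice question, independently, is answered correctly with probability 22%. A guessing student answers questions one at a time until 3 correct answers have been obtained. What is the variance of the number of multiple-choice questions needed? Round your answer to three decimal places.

Y = total multiple-choice questions until the third success; negative binomial with r=3, p=0.22.
Var(Y) = r(1−p)/p² = 3·0.78 / 0.22² = 48.34711

48.347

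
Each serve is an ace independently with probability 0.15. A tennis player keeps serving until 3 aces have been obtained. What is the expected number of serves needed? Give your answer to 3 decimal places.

Y = total serves until the third success; negative binomial with r=3, p=0.15.
E[Y] = r / p = 3 / 0.15 = 20.00000

20.000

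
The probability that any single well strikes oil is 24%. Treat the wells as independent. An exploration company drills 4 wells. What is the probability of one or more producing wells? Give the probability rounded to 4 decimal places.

0.6664

P(at least one) = 1 − P(none) = 1 − (1 − 0.24)^4
= 1 − 0.333622 = 0.666378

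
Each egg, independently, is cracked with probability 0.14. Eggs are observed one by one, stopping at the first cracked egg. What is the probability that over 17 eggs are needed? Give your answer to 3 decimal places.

0.077

Y = number of eggs to the first success; geometric, p = 0.14.
P(Y > 17) = P(first 17 all fail) = (1−p)^17 = 0.07700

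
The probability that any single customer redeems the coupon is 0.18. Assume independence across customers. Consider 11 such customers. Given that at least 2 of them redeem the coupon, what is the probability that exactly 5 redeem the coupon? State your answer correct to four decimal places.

X ~ Binomial(11, 0.18). Want P(X=5 | X≥2) = P(X=5) / P(X≥2).
P(X=5) = C(11,5)·0.18^5·0.82^6 = 0.026539
P(X≥2) = 1 − 0.112707 − 0.272147 = 0.615146
Ratio = 0.026539 / 0.615146 = 0.043143

0.0431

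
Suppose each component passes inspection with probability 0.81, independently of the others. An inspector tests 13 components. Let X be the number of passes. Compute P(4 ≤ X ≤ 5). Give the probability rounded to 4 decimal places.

X ~ Binomial(13, 0.81); P(4 ≤ X ≤ 5) = Σ C(13,k) p^k (1−p)^(13−k) over k:
  k=4: C(13,4)·0.81^4·0.19^9 = 0.000099
  k=5: C(13,5)·0.81^5·0.19^8 = 0.000762
Total = 0.000861

0.0009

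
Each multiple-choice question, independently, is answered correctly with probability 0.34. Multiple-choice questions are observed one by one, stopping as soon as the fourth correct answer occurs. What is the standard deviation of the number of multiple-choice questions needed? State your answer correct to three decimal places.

Y = total multiple-choice questions until the fourth success; negative binomial with r=4, p=0.34.
SD(Y) = √[r(1−p)/p²] = √(22.83737) = 4.77885

4.779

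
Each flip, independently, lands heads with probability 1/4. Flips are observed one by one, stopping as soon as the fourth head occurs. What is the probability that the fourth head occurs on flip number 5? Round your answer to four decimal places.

0.0117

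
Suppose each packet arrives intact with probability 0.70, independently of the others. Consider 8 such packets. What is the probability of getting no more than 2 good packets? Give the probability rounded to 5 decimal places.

X ~ Binomial(8, 0.70); P(X ≤ 2) = Σ C(8,k) p^k (1−p)^(8−k) over k:
  k=0: C(8,0)·0.70^0·0.30^8 = 0.0000656
  k=1: C(8,1)·0.70^1·0.30^7 = 0.0012247
  k=2: C(8,2)·0.70^2·0.30^6 = 0.0100019
Total = 0.0112922

0.01129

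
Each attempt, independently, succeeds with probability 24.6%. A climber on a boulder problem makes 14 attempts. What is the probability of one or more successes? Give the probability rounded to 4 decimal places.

0.9808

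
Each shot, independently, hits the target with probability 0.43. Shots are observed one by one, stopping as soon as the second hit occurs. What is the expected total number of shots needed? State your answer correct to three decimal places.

Y = total shots until the second success; negative binomial with r=2, p=0.43.
E[Y] = r / p = 2 / 0.43 = 4.65116

4.651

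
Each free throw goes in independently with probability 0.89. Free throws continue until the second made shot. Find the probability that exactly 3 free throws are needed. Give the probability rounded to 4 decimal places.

0.1743

Y = trial on which the second success occurs; negative binomial, r=2, p=0.89.
P(Y=3) = C(2,1) · p^2 · (1−p)^1
= 2 · 0.7921 · 0.11 = 0.174262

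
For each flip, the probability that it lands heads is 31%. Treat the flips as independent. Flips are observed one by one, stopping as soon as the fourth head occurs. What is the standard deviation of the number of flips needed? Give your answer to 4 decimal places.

5.3591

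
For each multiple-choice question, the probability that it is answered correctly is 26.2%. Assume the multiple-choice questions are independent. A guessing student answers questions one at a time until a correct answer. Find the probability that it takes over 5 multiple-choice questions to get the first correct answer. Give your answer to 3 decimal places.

0.219

Y = number of multiple-choice questions to the first success; geometric, p = 0.262.
P(Y > 5) = P(first 5 all fail) = (1−p)^5 = 0.21892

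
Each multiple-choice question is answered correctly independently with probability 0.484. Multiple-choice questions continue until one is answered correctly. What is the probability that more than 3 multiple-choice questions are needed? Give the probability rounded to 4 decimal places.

Y = number of multiple-choice questions to the first success; geometric, p = 0.484.
P(Y > 3) = P(first 3 all fail) = (1−p)^3 = 0.137388

0.1374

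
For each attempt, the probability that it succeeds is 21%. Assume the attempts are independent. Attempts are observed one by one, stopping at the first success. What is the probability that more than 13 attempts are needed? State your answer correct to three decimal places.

0.047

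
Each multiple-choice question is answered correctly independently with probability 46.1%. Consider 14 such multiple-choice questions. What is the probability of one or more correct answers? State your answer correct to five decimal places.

P(at least one) = 1 − P(none) = 1 − (1 − 0.461)^14
= 1 − 0.0001747 = 0.9998253

0.99983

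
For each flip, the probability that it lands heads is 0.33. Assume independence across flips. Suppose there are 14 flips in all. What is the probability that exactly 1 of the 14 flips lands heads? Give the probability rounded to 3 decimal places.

X ~ Binomial(n=14, p=0.33).
P(X=1) = C(14,1) · p^1 · (1−p)^13
= 14 · 0.33 · 0.0054824 = 0.02533

0.025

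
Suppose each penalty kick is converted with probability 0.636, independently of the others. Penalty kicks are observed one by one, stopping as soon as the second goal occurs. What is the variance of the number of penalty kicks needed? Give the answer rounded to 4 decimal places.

1.7998

Y = total penalty kicks until the second success; negative binomial with r=2, p=0.636.
Var(Y) = r(1−p)/p² = 2·0.364 / 0.636² = 1.799771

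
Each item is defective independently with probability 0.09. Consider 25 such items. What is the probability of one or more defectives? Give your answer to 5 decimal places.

0.90537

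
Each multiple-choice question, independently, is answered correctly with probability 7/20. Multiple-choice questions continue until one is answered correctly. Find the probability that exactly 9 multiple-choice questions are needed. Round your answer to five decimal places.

Geometric (trials to first success), p = 0.35.
P(Y = 9) = (1−p)^8 · p = 0.031864 · 0.35 = 0.0111526

0.01115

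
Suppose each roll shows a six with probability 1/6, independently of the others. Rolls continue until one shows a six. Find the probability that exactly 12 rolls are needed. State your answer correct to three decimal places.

0.022

Geometric (trials to first success), p = 0.166667.
P(Y = 12) = (1−p)^11 · p = 0.13459 · 0.166667 = 0.02243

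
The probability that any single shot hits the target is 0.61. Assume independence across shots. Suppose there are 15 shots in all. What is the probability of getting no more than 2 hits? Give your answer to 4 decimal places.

0.0002

X ~ Binomial(15, 0.61); P(X ≤ 2) = Σ C(15,k) p^k (1−p)^(15−k) over k:
  k=0: C(15,0)·0.61^0·0.39^15 = 0.000001
  k=1: C(15,1)·0.61^1·0.39^14 = 0.000017
  k=2: C(15,2)·0.61^2·0.39^13 = 0.000189
Total = 0.000207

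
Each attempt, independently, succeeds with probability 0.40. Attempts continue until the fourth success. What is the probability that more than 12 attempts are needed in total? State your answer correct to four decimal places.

Needing more than 12 attempts ⇔ fewer than 4 successes in the first 12. With X ~ Binomial(12, 0.40), P(Y > 12) = P(X ≤ 3).
  k=0: C(12,0)·0.40^0·0.60^12 = 0.002177
  k=1: C(12,1)·0.40^1·0.60^11 = 0.017414
  k=2: C(12,2)·0.40^2·0.60^10 = 0.063852
  k=3: C(12,3)·0.40^3·0.60^9 = 0.141894
P(X ≤ 3) = 0.225337

0.2253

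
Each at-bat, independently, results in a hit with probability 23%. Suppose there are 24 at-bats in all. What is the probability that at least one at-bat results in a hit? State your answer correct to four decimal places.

0.9981

P(at least one) = 1 − P(none) = 1 − (1 − 0.23)^24
= 1 − 0.001887 = 0.998113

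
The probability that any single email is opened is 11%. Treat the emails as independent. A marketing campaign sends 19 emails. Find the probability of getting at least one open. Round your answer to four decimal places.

0.8908

P(at least one) = 1 − P(none) = 1 − (1 − 0.11)^19
= 1 − 0.109247 = 0.890753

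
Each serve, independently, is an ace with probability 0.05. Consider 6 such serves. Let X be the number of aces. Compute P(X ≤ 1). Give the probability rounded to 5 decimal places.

X ~ Binomial(6, 0.05); P(X ≤ 1) = Σ C(6,k) p^k (1−p)^(6−k) over k:
  k=0: C(6,0)·0.05^0·0.95^6 = 0.7350919
  k=1: C(6,1)·0.05^1·0.95^5 = 0.2321343
Total = 0.9672262

0.96723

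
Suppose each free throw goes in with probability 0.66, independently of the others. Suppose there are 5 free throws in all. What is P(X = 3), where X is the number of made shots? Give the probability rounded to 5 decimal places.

X ~ Binomial(n=5, p=0.66).
P(X=3) = C(5,3) · p^3 · (1−p)^2
= 10 · 0.2875 · 0.1156 = 0.3323454

0.33235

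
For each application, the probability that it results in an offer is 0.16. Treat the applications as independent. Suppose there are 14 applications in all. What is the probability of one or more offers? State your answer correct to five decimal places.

0.91292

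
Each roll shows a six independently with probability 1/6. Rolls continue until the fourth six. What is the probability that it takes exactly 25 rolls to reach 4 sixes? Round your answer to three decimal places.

Y = trial on which the fourth success occurs; negative binomial, r=4, p=0.166667.
P(Y=25) = C(24,3) · p^4 · (1−p)^21
= 2024 · 0.0007716 · 0.021737 = 0.03395

0.034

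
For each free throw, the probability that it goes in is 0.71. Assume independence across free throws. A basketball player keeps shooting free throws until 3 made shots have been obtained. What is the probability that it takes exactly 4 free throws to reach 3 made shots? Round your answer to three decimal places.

Y = trial on which the third success occurs; negative binomial, r=3, p=0.71.
P(Y=4) = C(3,2) · p^3 · (1−p)^1
= 3 · 0.35791 · 0.29 = 0.31138

0.311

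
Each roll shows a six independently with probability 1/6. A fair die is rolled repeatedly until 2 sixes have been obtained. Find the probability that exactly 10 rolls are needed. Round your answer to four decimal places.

0.0581

Y = trial on which the second success occurs; negative binomial, r=2, p=0.166667.
P(Y=10) = C(9,1) · p^2 · (1−p)^8
= 9 · 0.027778 · 0.23257 = 0.058142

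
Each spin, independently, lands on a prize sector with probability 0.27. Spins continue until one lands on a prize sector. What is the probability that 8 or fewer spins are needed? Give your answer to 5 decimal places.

Y = number of spins to the first success; geometric, p = 0.27.
P(Y ≤ 8) = 1 − (1−p)^8 = 1 − 0.0806460 = 0.9193540

0.91935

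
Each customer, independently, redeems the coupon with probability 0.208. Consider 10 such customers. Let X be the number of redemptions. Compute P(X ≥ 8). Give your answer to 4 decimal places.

0.0001

X ~ Binomial(10, 0.208); P(X ≥ 8) = Σ C(10,k) p^k (1−p)^(10−k) over k:
  k=8: C(10,8)·0.208^8·0.792^2 = 0.000099
  k=9: C(10,9)·0.208^9·0.792^1 = 0.000006
  k=10: C(10,10)·0.208^10·0.792^0 = 0.000000
Total = 0.000105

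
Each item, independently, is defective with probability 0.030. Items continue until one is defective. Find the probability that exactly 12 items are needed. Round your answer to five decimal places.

0.02146

Geometric (trials to first success), p = 0.03.
P(Y = 12) = (1−p)^11 · p = 0.7153 · 0.03 = 0.0214590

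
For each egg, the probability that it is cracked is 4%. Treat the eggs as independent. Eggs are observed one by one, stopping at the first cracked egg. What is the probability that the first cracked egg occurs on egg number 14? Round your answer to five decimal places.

Geometric (trials to first success), p = 0.04.
P(Y = 14) = (1−p)^13 · p = 0.5882 · 0.04 = 0.0235281

0.02353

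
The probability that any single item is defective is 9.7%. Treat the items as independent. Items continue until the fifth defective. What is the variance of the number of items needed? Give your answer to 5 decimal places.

Y = total items until the fifth success; negative binomial with r=5, p=0.097.
Var(Y) = r(1−p)/p² = 5·0.903 / 0.097² = 479.8597088

479.85971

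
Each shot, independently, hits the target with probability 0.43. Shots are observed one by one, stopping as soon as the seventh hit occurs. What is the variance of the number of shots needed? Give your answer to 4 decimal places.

Y = total shots until the seventh success; negative binomial with r=7, p=0.43.
Var(Y) = r(1−p)/p² = 7·0.57 / 0.43² = 21.579232

21.5792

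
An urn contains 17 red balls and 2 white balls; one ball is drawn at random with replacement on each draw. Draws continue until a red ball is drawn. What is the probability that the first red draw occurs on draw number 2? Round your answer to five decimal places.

0.09418

Geometric (trials to first success), p = 0.894737.
P(Y = 2) = (1−p)^1 · p = 0.10526 · 0.894737 = 0.0941828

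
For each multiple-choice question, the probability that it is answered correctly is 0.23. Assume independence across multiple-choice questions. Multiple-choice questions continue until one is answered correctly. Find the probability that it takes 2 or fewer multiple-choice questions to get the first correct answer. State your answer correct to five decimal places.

Y = number of multiple-choice questions to the first success; geometric, p = 0.23.
P(Y ≤ 2) = 1 − (1−p)^2 = 1 − 0.5929000 = 0.4071000

0.40710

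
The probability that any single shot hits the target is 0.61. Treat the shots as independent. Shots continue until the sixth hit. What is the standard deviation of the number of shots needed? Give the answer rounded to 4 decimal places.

2.5077

Y = total shots until the sixth success; negative binomial with r=6, p=0.61.
SD(Y) = √[r(1−p)/p²] = √(6.288632) = 2.507715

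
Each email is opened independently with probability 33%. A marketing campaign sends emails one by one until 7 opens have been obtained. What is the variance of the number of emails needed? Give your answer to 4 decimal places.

Y = total emails until the seventh success; negative binomial with r=7, p=0.33.
Var(Y) = r(1−p)/p² = 7·0.67 / 0.33² = 43.067034

43.0670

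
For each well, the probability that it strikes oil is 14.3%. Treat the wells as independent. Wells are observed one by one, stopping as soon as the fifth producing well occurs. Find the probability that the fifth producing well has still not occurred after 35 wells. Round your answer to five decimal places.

Needing more than 35 wells ⇔ fewer than 5 successes in the first 35. With X ~ Binomial(35, 0.143), P(Y > 35) = P(X ≤ 4).
  k=0: C(35,0)·0.143^0·0.857^35 = 0.0045116
  k=1: C(35,1)·0.143^1·0.857^34 = 0.0263483
  k=2: C(35,2)·0.143^2·0.857^33 = 0.0747405
  k=3: C(35,3)·0.143^3·0.857^32 = 0.1371842
  k=4: C(35,4)·0.143^4·0.857^31 = 0.1831257
P(X ≤ 4) = 0.4259103

0.42591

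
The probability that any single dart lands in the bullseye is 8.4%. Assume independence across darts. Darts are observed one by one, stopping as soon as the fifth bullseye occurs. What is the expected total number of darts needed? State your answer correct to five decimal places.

Y = total darts until the fifth success; negative binomial with r=5, p=0.084.
E[Y] = r / p = 5 / 0.084 = 59.5238095

59.52381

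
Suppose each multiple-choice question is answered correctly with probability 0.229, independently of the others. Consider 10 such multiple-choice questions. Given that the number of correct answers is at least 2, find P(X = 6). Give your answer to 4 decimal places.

0.0152

X ~ Binomial(10, 0.229). Want P(X=6 | X≥2) = P(X=6) / P(X≥2).
P(X=6) = C(10,6)·0.229^6·0.771^4 = 0.010702
P(X≥2) = 1 − 0.074224 − 0.220458 = 0.705319
Ratio = 0.010702 / 0.705319 = 0.015173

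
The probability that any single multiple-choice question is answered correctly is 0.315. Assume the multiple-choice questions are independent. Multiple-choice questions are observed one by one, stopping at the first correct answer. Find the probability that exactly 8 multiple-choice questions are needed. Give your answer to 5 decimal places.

0.02229

Geometric (trials to first success), p = 0.315.
P(Y = 8) = (1−p)^7 · p = 0.070768 · 0.315 = 0.0222918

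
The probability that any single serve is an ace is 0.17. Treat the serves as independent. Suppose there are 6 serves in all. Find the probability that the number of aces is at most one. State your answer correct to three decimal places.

X ~ Binomial(6, 0.17); P(X ≤ 1) = Σ C(6,k) p^k (1−p)^(6−k) over k:
  k=0: C(6,0)·0.17^0·0.83^6 = 0.32694
  k=1: C(6,1)·0.17^1·0.83^5 = 0.40178
Total = 0.72872

0.729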